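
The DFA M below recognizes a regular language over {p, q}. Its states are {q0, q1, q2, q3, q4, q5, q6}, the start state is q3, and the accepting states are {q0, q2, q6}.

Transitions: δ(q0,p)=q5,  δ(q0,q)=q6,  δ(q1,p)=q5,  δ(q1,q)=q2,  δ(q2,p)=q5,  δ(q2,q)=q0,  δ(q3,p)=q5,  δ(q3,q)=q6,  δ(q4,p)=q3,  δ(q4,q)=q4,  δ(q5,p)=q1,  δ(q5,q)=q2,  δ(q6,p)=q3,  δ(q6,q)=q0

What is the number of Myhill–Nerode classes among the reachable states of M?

States {q4} cannot be reached from the start state, so discard them.
Initial partition by acceptance: {q0,q2,q6} | {q1,q3,q5}.
No further refinement is possible. Final partition (2 blocks): {q0,q2,q6} | {q1,q3,q5}.

2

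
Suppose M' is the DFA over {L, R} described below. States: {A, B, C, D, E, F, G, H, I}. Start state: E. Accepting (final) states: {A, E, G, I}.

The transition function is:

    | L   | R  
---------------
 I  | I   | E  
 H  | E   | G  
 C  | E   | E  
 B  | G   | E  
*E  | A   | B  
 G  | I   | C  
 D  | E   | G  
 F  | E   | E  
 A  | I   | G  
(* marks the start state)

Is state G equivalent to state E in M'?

Yes

Reachable states from the start: {A,B,C,E,G,I}. Unreachable: {D,F,H} — drop them.
P0 = {A,E,G,I} | {B,C}.
Refine {A,E,G,I} on symbol R: members go to different blocks, giving {A,I} and {E,G}.
Stable partition: {A,I} | {B,C} | {E,G} — 3 equivalence classes.
G and E lie in the same block of the stable partition, so they are equivalent — no string distinguishes them.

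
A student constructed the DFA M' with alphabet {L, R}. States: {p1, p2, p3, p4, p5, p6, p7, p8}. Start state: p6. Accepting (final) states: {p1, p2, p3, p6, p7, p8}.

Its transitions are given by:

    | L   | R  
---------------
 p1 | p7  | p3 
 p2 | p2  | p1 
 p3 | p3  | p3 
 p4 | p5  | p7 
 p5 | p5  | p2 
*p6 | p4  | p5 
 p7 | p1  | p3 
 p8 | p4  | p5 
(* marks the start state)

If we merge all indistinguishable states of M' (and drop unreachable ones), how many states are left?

First remove the unreachable states {p8}; 7 states remain.
P0 = {p1,p2,p3,p6,p7} | {p4,p5}.
Split {p1,p2,p3,p6,p7} by δ(·,L) → {p1,p2,p3,p7} and {p6}.
No further refinement is possible. Final partition (3 blocks): {p1,p2,p3,p7} | {p4,p5} | {p6}.

3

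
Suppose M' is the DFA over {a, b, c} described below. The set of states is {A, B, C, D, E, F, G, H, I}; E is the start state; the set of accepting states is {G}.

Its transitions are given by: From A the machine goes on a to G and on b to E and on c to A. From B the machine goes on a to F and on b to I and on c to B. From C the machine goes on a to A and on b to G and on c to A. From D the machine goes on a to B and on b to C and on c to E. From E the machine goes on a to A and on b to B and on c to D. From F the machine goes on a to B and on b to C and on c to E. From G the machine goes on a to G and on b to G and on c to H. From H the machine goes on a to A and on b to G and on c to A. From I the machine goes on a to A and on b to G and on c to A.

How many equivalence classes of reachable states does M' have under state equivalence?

6

Every state is reachable, so we keep all 9.
Start with accepting vs non-accepting: {G} | {A,B,C,D,E,F,H,I}.
Split {A,B,C,D,E,F,H,I} by δ(·,a) → {B,C,D,E,F,H,I} and {A}.
Refine {B,C,D,E,F,H,I} on symbol a: members go to different blocks, giving {C,E,H,I} and {B,D,F}.
Split {C,E,H,I} by δ(·,b) → {C,H,I} and {E}.
On input c, block {B,D,F} splits into {D,F} and {B}.
The partition is now stable with 6 blocks: {G} | {C,H,I} | {A} | {D,F} | {E} | {B}.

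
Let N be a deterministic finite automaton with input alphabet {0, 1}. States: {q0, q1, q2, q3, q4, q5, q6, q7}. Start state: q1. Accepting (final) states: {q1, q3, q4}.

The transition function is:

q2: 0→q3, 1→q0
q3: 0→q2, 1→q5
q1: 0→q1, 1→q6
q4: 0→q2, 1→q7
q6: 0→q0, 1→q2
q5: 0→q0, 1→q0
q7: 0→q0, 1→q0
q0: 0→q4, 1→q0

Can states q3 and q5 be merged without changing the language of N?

No

Every state is reachable, so we keep all 8.
Initial partition by acceptance: {q1,q3,q4} | {q0,q2,q5,q6,q7}.
On input 0, block {q1,q3,q4} splits into {q3,q4} and {q1}.
On input 0, block {q0,q2,q5,q6,q7} splits into {q5,q6,q7} and {q0,q2}.
No further refinement is possible. Final partition (4 blocks): {q3,q4} | {q5,q6,q7} | {q1} | {q0,q2}.
q3 and q5 end up in different blocks, so they are distinguishable. For instance, the string 'ε' is accepted from only q3.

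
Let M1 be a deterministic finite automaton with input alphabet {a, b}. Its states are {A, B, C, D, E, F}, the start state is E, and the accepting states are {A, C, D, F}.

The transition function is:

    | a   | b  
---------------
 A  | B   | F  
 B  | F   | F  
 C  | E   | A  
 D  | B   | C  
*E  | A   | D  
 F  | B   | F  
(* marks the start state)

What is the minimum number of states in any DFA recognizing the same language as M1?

2

Every state is reachable, so we keep all 6.
Start with accepting vs non-accepting: {A,C,D,F} | {B,E}.
The partition is now stable with 2 blocks: {A,C,D,F} | {B,E}.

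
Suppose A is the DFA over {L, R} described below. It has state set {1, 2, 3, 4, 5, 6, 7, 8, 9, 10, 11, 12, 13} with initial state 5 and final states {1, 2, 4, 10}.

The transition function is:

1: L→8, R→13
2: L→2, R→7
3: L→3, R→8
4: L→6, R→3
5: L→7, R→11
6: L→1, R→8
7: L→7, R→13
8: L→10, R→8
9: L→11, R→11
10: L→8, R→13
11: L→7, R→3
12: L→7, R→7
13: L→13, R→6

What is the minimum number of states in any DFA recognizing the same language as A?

States {2,4,9,12} cannot be reached from the start state, so discard them.
P0 = {1,10} | {3,5,6,7,8,11,13}.
Split {3,5,6,7,8,11,13} by δ(·,L) → {3,5,7,11,13} and {6,8}.
Split {3,5,7,11,13} by δ(·,R) → {5,7,11} and {3,13}.
On input R, block {5,7,11} splits into {7,11} and {5}.
Stable partition: {1,10} | {7,11} | {6,8} | {3,13} | {5} — 5 equivalence classes.

5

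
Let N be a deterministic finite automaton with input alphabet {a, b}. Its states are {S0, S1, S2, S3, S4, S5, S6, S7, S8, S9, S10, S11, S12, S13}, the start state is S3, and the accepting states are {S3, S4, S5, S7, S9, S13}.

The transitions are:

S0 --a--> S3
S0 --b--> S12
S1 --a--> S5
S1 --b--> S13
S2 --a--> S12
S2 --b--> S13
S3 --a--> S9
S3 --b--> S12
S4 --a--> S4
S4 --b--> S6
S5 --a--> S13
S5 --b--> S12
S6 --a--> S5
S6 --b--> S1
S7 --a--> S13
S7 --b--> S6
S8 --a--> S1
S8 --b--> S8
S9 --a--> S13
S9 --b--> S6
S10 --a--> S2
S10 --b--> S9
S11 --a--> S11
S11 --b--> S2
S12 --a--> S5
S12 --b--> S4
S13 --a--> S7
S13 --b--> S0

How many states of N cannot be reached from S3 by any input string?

4

BFS from S3 reaches {S0, S1, S3, S4, S5, S6, S7, S9, S12, S13}; the 4 state(s) S2, S8, S10, S11 are never visited.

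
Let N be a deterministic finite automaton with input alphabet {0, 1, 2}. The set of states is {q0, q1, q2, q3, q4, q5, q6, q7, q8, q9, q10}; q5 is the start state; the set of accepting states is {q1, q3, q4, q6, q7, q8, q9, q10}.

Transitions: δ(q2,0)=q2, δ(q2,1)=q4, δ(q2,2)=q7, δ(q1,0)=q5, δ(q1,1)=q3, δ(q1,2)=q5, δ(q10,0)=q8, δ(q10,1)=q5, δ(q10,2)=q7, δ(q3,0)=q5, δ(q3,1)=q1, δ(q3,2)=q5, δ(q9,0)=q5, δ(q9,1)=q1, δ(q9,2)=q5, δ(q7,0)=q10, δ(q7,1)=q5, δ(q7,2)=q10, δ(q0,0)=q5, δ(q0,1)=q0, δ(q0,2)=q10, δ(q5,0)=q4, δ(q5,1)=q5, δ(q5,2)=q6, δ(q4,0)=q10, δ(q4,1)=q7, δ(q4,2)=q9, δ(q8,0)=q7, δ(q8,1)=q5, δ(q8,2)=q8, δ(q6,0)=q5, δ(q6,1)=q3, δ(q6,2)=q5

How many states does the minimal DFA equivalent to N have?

4

Reachable states from the start: {q1,q3,q4,q5,q6,q7,q8,q9,q10}. Unreachable: {q0,q2} — drop them.
Initial partition by acceptance: {q1,q3,q4,q6,q7,q8,q9,q10} | {q5}.
Refine {q1,q3,q4,q6,q7,q8,q9,q10} on symbol 0: members go to different blocks, giving {q1,q3,q6,q9} and {q4,q7,q8,q10}.
On input 1, block {q4,q7,q8,q10} splits into {q7,q8,q10} and {q4}.
Stable partition: {q1,q3,q6,q9} | {q5} | {q7,q8,q10} | {q4} — 4 equivalence classes.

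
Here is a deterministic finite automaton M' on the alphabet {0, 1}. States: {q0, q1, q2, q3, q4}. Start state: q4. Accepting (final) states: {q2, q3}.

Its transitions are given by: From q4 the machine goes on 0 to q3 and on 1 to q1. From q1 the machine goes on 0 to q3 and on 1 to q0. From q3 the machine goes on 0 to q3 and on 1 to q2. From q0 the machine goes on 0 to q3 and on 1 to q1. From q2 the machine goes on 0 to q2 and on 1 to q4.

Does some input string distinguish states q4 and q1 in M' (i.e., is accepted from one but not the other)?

Every state is reachable, so we keep all 5.
Start with accepting vs non-accepting: {q2,q3} | {q0,q1,q4}.
On input 1, block {q2,q3} splits into {q2} and {q3}.
Stable partition: {q2} | {q0,q1,q4} | {q3} — 3 equivalence classes.
q4 and q1 lie in the same block of the stable partition, so they are equivalent — no string distinguishes them.

No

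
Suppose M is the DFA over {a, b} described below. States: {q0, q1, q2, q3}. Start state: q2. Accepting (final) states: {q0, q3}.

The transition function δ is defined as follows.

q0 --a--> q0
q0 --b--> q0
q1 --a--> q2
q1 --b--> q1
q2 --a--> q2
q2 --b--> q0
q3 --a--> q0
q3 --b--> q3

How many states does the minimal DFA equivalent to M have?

2

Reachable states from the start: {q0,q2}. Unreachable: {q1,q3} — drop them.
P0 = {q0} | {q2}.
The partition is now stable with 2 blocks: {q0} | {q2}.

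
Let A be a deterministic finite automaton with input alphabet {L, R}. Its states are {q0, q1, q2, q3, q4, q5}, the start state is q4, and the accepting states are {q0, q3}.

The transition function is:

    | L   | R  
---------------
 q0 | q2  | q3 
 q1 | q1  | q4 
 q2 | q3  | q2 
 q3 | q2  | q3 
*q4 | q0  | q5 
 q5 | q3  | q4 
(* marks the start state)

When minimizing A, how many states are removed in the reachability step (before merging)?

No path from q4 leads to q1; the other 5 states are all reachable.

1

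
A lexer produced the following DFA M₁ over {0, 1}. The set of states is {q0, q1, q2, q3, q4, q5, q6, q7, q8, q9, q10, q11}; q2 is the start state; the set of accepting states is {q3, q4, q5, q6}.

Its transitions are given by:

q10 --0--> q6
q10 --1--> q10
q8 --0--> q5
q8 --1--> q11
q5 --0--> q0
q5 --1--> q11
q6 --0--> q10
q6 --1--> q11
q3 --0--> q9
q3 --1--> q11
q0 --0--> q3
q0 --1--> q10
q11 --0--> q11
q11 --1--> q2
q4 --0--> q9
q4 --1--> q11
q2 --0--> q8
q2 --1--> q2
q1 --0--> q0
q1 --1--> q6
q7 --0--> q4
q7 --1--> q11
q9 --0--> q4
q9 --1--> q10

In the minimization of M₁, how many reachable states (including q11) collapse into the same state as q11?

Reachable states from the start: {q0,q2,q3,q4,q5,q6,q8,q9,q10,q11}. Unreachable: {q1,q7} — drop them.
P0 = {q3,q4,q5,q6} | {q0,q2,q8,q9,q10,q11}.
On input 0, block {q0,q2,q8,q9,q10,q11} splits into {q0,q8,q9,q10} and {q2,q11}.
On input 1, block {q0,q8,q9,q10} splits into {q0,q9,q10} and {q8}.
Refine {q2,q11} on symbol 0: members go to different blocks, giving {q2} and {q11}.
Stable partition: {q3,q4,q5,q6} | {q0,q9,q10} | {q2} | {q8} | {q11} — 5 equivalence classes.
State q11 belongs to the block {q11}, which has 1 states.

1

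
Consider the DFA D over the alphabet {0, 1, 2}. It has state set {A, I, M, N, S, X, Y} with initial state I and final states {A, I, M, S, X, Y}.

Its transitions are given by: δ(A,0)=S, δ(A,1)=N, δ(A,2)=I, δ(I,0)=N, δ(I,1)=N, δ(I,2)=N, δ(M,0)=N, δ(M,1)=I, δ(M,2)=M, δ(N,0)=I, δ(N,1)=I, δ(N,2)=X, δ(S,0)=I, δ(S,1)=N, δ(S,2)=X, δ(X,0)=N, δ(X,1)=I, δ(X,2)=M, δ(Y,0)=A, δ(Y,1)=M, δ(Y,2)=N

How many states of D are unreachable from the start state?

No path from I leads to A, S, Y; the other 4 states are all reachable.

3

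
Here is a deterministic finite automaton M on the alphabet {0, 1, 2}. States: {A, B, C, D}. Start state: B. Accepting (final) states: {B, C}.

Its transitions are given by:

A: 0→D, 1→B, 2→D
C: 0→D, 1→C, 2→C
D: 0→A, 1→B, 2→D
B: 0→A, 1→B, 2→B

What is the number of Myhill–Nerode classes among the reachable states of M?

Reachable states from the start: {A,B,D}. Unreachable: {C} — drop them.
Initial partition by acceptance: {B} | {A,D}.
No further refinement is possible. Final partition (2 blocks): {B} | {A,D}.

2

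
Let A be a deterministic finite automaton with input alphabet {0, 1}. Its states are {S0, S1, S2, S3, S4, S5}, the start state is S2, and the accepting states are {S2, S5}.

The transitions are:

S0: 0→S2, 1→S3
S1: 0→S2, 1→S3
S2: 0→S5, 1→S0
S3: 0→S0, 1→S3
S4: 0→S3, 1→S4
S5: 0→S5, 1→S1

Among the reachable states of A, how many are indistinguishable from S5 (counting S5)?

2

Reachable states from the start: {S0,S1,S2,S3,S5}. Unreachable: {S4} — drop them.
Initial partition by acceptance: {S2,S5} | {S0,S1,S3}.
Refine {S0,S1,S3} on symbol 0: members go to different blocks, giving {S0,S1} and {S3}.
Stable partition: {S2,S5} | {S0,S1} | {S3} — 3 equivalence classes.
State S5 belongs to the block {S2,S5}, which has 2 states.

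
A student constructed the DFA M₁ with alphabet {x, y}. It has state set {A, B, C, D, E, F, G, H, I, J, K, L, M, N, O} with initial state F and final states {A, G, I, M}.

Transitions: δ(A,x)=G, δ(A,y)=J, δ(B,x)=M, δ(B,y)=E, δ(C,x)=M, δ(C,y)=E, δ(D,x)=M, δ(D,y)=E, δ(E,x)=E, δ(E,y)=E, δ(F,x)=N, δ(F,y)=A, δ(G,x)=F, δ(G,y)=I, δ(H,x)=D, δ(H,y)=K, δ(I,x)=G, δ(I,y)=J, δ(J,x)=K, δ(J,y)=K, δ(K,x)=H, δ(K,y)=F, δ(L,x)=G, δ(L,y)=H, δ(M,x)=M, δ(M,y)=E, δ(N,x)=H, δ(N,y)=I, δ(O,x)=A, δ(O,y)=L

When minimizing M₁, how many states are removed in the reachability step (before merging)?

4

No path from F leads to B, C, L, O; the other 11 states are all reachable.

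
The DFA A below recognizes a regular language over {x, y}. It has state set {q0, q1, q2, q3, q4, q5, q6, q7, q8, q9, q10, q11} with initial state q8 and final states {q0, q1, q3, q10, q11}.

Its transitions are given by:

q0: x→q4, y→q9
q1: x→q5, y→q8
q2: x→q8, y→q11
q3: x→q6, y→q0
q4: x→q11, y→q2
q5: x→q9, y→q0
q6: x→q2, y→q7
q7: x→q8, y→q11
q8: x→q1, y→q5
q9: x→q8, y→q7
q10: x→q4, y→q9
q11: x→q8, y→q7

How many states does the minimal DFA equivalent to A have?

States {q3,q6,q10} cannot be reached from the start state, so discard them.
Initial partition by acceptance: {q0,q1,q11} | {q2,q4,q5,q7,q8,q9}.
Refine {q2,q4,q5,q7,q8,q9} on symbol x: members go to different blocks, giving {q2,q5,q7,q9} and {q4,q8}.
Refine {q0,q1,q11} on symbol x: members go to different blocks, giving {q0,q11} and {q1}.
Refine {q2,q5,q7,q9} on symbol x: members go to different blocks, giving {q2,q7,q9} and {q5}.
Split {q2,q7,q9} by δ(·,y) → {q2,q7} and {q9}.
On input y, block {q0,q11} splits into {q0} and {q11}.
Refine {q4,q8} on symbol x: members go to different blocks, giving {q4} and {q8}.
Stable partition: {q0} | {q2,q7} | {q4} | {q1} | {q5} | {q9} | {q11} | {q8} — 8 equivalence classes.

8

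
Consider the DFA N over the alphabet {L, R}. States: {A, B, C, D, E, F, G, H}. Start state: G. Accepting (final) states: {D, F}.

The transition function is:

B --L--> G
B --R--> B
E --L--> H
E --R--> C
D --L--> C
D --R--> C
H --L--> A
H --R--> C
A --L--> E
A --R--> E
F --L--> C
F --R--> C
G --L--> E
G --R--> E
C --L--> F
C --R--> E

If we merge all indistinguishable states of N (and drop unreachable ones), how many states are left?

States {B,D} cannot be reached from the start state, so discard them.
Initial partition by acceptance: {F} | {A,C,E,G,H}.
Split {A,C,E,G,H} by δ(·,L) → {A,E,G,H} and {C}.
On input R, block {A,E,G,H} splits into {A,G} and {E,H}.
Split {E,H} by δ(·,L) → {E} and {H}.
No further refinement is possible. Final partition (5 blocks): {F} | {A,G} | {C} | {E} | {H}.

5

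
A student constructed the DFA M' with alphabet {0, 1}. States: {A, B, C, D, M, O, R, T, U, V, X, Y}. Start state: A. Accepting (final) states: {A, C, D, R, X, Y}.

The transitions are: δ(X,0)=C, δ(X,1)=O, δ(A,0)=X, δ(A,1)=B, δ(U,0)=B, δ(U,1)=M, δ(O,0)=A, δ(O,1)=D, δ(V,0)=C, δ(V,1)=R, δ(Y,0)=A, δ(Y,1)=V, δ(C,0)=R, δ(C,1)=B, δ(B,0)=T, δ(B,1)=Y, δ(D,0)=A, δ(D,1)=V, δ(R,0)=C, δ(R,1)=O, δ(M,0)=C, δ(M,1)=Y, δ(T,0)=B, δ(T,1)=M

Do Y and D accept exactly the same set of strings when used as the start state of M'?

First remove the unreachable states {U}; 11 states remain.
Initial partition by acceptance: {A,C,D,R,X,Y} | {B,M,O,T,V}.
Split {B,M,O,T,V} by δ(·,0) → {M,O,V} and {B,T}.
Refine {A,C,D,R,X,Y} on symbol 1: members go to different blocks, giving {D,R,X,Y} and {A,C}.
Split {B,T} by δ(·,1) → {T} and {B}.
The partition is now stable with 5 blocks: {D,R,X,Y} | {M,O,V} | {T} | {A,C} | {B}.
Y and D lie in the same block of the stable partition, so they are equivalent — no string distinguishes them.

Yes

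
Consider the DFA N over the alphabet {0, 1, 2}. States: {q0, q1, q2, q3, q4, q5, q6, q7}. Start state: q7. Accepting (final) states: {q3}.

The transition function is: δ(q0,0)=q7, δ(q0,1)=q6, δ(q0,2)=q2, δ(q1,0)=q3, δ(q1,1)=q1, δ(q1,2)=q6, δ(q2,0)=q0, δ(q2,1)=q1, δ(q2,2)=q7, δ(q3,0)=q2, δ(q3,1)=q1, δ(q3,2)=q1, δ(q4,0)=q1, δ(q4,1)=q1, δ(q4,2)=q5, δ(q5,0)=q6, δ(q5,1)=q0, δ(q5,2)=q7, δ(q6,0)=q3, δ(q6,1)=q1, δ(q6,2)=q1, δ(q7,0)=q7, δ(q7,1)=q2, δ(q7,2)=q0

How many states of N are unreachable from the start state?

BFS from q7 reaches {q0, q1, q2, q3, q6, q7}; the 2 state(s) q4, q5 are never visited.

2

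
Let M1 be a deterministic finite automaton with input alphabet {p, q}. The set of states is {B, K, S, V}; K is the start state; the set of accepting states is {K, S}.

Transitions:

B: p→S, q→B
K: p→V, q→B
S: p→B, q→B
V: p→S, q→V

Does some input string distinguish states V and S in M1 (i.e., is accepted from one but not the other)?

Yes

Initial partition by acceptance: {K,S} | {B,V}.
Stable partition: {K,S} | {B,V} — 2 equivalence classes.
V and S end up in different blocks, so they are distinguishable. For instance, the string 'ε' is accepted from only S.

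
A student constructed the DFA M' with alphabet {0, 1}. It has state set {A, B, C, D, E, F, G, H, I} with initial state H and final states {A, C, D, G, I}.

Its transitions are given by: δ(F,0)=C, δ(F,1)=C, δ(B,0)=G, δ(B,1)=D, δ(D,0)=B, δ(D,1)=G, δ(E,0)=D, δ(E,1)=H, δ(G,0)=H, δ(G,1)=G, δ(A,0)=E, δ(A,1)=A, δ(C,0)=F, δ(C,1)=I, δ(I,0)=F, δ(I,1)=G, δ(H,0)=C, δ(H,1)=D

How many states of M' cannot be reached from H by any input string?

2

No path from H leads to A, E; the other 7 states are all reachable.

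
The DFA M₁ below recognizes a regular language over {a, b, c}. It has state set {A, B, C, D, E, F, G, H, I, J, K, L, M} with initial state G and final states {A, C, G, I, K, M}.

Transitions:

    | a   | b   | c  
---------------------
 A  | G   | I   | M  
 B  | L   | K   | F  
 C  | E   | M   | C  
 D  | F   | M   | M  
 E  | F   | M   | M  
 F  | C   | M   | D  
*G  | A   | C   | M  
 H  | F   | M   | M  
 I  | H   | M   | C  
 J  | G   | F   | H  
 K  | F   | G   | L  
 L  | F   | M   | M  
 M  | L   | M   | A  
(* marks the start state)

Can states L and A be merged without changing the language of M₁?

States {B,J,K} cannot be reached from the start state, so discard them.
Start with accepting vs non-accepting: {A,C,G,I,M} | {D,E,F,H,L}.
On input a, block {A,C,G,I,M} splits into {C,I,M} and {A,G}.
On input c, block {C,I,M} splits into {C,I} and {M}.
Split {D,E,F,H,L} by δ(·,a) → {D,E,H,L} and {F}.
The partition is now stable with 5 blocks: {C,I} | {D,E,H,L} | {A,G} | {M} | {F}.
L and A end up in different blocks, so they are distinguishable. For instance, the string 'ε' is accepted from only A.

No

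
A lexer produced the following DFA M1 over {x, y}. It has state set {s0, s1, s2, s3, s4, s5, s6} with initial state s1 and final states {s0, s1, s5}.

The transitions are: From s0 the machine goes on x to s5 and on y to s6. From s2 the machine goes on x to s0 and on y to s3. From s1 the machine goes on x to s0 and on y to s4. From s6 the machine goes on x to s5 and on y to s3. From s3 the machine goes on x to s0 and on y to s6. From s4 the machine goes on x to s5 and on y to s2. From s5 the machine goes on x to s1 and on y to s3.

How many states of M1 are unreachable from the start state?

Every one of the 7 states is reachable from s1.

0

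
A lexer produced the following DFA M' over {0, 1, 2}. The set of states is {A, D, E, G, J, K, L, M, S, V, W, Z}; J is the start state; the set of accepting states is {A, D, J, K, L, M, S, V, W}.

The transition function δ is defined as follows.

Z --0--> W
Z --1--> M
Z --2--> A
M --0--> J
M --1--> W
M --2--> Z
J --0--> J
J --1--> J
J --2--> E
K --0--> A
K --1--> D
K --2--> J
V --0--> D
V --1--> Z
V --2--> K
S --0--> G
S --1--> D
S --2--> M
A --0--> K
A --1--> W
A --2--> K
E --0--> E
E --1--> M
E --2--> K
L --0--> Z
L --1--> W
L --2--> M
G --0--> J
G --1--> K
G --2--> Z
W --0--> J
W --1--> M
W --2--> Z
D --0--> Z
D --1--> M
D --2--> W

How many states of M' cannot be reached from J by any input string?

BFS from J reaches {A, D, E, J, K, M, W, Z}; the 4 state(s) G, L, S, V are never visited.

4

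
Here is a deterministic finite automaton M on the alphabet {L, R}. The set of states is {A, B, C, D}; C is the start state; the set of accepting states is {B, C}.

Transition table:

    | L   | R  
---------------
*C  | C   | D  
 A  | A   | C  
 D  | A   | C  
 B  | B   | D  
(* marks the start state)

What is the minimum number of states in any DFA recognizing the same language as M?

2

First remove the unreachable states {B}; 3 states remain.
Start with accepting vs non-accepting: {C} | {A,D}.
Stable partition: {C} | {A,D} — 2 equivalence classes.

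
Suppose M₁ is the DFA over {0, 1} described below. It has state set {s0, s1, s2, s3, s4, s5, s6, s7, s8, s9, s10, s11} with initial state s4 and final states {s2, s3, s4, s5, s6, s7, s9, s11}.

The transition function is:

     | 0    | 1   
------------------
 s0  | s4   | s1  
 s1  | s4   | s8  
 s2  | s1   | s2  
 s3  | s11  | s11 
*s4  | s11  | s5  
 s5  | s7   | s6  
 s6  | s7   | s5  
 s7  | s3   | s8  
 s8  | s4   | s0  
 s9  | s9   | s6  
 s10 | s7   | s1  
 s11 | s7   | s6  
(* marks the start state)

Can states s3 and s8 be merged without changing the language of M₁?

No

Reachable states from the start: {s0,s1,s3,s4,s5,s6,s7,s8,s11}. Unreachable: {s2,s9,s10} — drop them.
Start with accepting vs non-accepting: {s3,s4,s5,s6,s7,s11} | {s0,s1,s8}.
Refine {s3,s4,s5,s6,s7,s11} on symbol 1: members go to different blocks, giving {s3,s4,s5,s6,s11} and {s7}.
Refine {s3,s4,s5,s6,s11} on symbol 0: members go to different blocks, giving {s5,s6,s11} and {s3,s4}.
Stable partition: {s5,s6,s11} | {s0,s1,s8} | {s7} | {s3,s4} — 4 equivalence classes.
s3 and s8 end up in different blocks, so they are distinguishable. For instance, the string 'ε' is accepted from only s3.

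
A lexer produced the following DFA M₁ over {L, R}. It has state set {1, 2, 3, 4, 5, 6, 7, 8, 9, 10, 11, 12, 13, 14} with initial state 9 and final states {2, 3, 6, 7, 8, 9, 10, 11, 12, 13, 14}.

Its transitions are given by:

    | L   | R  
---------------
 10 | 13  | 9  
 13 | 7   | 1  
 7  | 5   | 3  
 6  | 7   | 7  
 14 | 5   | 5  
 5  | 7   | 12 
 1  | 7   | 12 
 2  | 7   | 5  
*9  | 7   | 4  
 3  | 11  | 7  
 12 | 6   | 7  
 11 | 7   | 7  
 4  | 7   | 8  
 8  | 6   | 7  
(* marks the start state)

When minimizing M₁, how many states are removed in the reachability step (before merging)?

5

No path from 9 leads to 1, 2, 10, 13, 14; the other 9 states are all reachable.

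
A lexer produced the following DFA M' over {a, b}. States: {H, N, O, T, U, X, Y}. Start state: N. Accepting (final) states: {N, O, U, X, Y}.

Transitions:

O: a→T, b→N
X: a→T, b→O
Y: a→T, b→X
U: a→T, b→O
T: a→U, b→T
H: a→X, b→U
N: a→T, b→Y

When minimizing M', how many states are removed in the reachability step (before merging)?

1

BFS from N reaches {N, O, T, U, X, Y}; the 1 state(s) H are never visited.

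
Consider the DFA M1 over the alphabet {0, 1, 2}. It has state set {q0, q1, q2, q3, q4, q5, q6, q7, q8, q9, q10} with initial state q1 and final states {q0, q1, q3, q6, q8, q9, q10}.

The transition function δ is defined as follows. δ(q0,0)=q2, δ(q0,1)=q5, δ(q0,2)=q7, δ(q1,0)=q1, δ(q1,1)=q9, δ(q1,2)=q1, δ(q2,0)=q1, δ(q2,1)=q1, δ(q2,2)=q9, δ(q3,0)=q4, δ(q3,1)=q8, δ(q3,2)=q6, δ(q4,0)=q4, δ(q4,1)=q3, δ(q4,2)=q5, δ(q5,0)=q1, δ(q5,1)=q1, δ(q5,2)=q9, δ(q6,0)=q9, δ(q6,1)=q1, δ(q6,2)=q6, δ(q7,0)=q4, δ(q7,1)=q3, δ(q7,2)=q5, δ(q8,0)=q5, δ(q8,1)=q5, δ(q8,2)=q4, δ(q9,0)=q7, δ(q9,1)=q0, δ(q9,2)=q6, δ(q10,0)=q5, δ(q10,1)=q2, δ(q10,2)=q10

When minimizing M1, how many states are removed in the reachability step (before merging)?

BFS from q1 reaches {q0, q1, q2, q3, q4, q5, q6, q7, q8, q9}; the 1 state(s) q10 are never visited.

1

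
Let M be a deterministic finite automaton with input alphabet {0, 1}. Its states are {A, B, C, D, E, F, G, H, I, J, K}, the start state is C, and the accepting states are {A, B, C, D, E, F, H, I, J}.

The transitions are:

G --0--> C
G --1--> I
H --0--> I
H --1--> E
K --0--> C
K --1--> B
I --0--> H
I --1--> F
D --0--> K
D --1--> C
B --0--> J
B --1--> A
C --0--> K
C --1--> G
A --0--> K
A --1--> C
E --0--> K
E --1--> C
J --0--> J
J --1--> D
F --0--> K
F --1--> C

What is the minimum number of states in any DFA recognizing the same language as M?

Every state is reachable, so we keep all 11.
Start with accepting vs non-accepting: {A,B,C,D,E,F,H,I,J} | {G,K}.
Split {A,B,C,D,E,F,H,I,J} by δ(·,0) → {A,C,D,E,F} and {B,H,I,J}.
On input 1, block {A,C,D,E,F} splits into {A,D,E,F} and {C}.
Stable partition: {A,D,E,F} | {G,K} | {B,H,I,J} | {C} — 4 equivalence classes.

4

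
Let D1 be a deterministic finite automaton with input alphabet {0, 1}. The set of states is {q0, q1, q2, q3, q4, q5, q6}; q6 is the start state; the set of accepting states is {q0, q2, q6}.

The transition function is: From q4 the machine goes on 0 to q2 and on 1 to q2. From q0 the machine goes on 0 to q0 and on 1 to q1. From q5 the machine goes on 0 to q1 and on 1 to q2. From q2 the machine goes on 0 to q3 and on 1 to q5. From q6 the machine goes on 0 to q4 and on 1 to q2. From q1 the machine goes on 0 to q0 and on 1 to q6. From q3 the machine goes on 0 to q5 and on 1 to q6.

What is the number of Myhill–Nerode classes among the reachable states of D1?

7

P0 = {q0,q2,q6} | {q1,q3,q4,q5}.
On input 0, block {q0,q2,q6} splits into {q2,q6} and {q0}.
On input 1, block {q2,q6} splits into {q2} and {q6}.
Refine {q1,q3,q4,q5} on symbol 0: members go to different blocks, giving {q3,q5} and {q1} and {q4}.
Refine {q3,q5} on symbol 0: members go to different blocks, giving {q3} and {q5}.
The partition is now stable with 7 blocks: {q2} | {q3} | {q0} | {q6} | {q1} | {q4} | {q5}.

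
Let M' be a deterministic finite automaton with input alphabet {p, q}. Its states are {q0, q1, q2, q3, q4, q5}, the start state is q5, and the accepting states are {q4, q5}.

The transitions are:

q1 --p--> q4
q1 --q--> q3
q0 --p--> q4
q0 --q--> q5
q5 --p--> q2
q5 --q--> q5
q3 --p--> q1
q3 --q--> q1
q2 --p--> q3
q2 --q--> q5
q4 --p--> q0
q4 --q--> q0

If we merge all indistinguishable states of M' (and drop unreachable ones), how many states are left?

Initial partition by acceptance: {q4,q5} | {q0,q1,q2,q3}.
Refine {q4,q5} on symbol q: members go to different blocks, giving {q4} and {q5}.
Refine {q0,q1,q2,q3} on symbol p: members go to different blocks, giving {q0,q1} and {q2,q3}.
On input q, block {q0,q1} splits into {q0} and {q1}.
On input p, block {q2,q3} splits into {q2} and {q3}.
Stable partition: {q4} | {q0} | {q5} | {q2} | {q1} | {q3} — 6 equivalence classes.

6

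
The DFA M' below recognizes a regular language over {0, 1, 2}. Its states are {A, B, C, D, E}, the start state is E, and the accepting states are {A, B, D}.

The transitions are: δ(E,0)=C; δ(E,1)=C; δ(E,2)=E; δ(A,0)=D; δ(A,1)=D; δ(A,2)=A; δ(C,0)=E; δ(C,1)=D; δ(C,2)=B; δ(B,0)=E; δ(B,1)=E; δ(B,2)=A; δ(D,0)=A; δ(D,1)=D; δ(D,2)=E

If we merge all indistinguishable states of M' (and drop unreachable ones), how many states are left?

5

All states are reachable from the start state.
P0 = {A,B,D} | {C,E}.
Refine {A,B,D} on symbol 0: members go to different blocks, giving {A,D} and {B}.
Refine {A,D} on symbol 2: members go to different blocks, giving {A} and {D}.
Refine {C,E} on symbol 1: members go to different blocks, giving {C} and {E}.
Stable partition: {A} | {C} | {B} | {D} | {E} — 5 equivalence classes.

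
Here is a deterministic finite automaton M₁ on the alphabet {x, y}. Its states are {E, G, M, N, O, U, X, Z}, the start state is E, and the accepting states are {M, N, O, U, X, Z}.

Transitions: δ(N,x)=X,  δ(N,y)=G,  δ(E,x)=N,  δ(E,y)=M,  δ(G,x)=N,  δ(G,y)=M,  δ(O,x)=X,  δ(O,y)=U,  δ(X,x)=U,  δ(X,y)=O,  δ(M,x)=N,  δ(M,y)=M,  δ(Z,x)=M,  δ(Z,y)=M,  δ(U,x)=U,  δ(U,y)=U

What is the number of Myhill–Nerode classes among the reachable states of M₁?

First remove the unreachable states {Z}; 7 states remain.
P0 = {M,N,O,U,X} | {E,G}.
Split {M,N,O,U,X} by δ(·,y) → {M,O,U,X} and {N}.
On input x, block {M,O,U,X} splits into {O,U,X} and {M}.
The partition is now stable with 4 blocks: {O,U,X} | {E,G} | {N} | {M}.

4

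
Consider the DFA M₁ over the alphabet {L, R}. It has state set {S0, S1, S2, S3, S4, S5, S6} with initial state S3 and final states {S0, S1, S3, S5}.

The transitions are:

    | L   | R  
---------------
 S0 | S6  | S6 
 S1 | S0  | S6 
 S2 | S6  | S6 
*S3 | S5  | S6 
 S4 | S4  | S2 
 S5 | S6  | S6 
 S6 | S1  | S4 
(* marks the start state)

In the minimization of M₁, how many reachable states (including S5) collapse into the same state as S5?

Every state is reachable, so we keep all 7.
Start with accepting vs non-accepting: {S0,S1,S3,S5} | {S2,S4,S6}.
Refine {S0,S1,S3,S5} on symbol L: members go to different blocks, giving {S0,S5} and {S1,S3}.
Split {S2,S4,S6} by δ(·,L) → {S2,S4} and {S6}.
Refine {S2,S4} on symbol L: members go to different blocks, giving {S2} and {S4}.
Stable partition: {S0,S5} | {S2} | {S1,S3} | {S6} | {S4} — 5 equivalence classes.
State S5 belongs to the block {S0,S5}, which has 2 states.

2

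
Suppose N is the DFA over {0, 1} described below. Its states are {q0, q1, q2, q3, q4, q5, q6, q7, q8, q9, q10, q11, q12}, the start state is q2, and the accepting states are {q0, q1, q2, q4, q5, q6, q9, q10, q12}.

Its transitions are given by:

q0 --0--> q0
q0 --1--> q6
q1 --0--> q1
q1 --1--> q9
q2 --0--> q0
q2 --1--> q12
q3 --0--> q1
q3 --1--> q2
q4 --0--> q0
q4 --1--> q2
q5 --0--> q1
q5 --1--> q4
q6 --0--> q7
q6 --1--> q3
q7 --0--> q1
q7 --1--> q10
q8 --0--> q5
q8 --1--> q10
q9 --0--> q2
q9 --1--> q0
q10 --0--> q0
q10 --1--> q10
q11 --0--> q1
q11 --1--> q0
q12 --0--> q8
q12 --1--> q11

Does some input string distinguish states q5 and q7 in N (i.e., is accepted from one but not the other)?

Yes

Every state is reachable, so we keep all 13.
Initial partition by acceptance: {q0,q1,q2,q4,q5,q6,q9,q10,q12} | {q3,q7,q8,q11}.
On input 0, block {q0,q1,q2,q4,q5,q6,q9,q10,q12} splits into {q0,q1,q2,q4,q5,q9,q10} and {q6,q12}.
Refine {q0,q1,q2,q4,q5,q9,q10} on symbol 1: members go to different blocks, giving {q1,q4,q5,q9,q10} and {q0,q2}.
Split {q1,q4,q5,q9,q10} by δ(·,0) → {q4,q9,q10} and {q1,q5}.
On input 1, block {q4,q9,q10} splits into {q4,q9} and {q10}.
On input 1, block {q3,q7,q8,q11} splits into {q3,q11} and {q7,q8}.
The partition is now stable with 7 blocks: {q4,q9} | {q3,q11} | {q6,q12} | {q0,q2} | {q1,q5} | {q10} | {q7,q8}.
q5 and q7 end up in different blocks, so they are distinguishable. For instance, the string 'ε' is accepted from only q5.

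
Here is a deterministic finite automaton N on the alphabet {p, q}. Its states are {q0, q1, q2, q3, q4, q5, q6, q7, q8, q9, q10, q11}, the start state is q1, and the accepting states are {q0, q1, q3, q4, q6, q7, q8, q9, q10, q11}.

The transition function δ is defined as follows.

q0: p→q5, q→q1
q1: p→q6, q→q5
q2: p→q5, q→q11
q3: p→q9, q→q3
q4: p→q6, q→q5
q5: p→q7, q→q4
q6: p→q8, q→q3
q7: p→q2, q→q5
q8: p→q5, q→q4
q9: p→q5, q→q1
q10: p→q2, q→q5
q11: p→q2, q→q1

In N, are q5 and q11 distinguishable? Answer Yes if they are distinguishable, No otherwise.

Reachable states from the start: {q1,q2,q3,q4,q5,q6,q7,q8,q9,q11}. Unreachable: {q0,q10} — drop them.
Start with accepting vs non-accepting: {q1,q3,q4,q6,q7,q8,q9,q11} | {q2,q5}.
Refine {q1,q3,q4,q6,q7,q8,q9,q11} on symbol p: members go to different blocks, giving {q1,q3,q4,q6} and {q7,q8,q9,q11}.
Split {q1,q3,q4,q6} by δ(·,p) → {q1,q4} and {q3,q6}.
On input p, block {q2,q5} splits into {q2} and {q5}.
Split {q7,q8,q9,q11} by δ(·,p) → {q7,q11} and {q8,q9}.
Split {q7,q11} by δ(·,q) → {q7} and {q11}.
Stable partition: {q1,q4} | {q2} | {q7} | {q3,q6} | {q5} | {q8,q9} | {q11} — 7 equivalence classes.
q5 and q11 end up in different blocks, so they are distinguishable. For instance, the string 'ε' is accepted from only q11.

Yes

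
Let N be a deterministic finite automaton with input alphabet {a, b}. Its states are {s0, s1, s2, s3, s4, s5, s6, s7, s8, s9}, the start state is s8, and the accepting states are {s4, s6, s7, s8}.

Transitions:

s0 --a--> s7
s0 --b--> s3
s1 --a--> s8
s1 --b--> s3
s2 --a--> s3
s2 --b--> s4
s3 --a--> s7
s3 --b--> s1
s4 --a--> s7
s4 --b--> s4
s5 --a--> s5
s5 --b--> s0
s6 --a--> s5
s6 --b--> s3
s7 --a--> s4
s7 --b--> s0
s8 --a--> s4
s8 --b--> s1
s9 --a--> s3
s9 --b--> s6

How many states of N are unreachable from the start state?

4

Starting at s8 and following transitions, the reachable set is {s0, s1, s3, s4, s7, s8}. That leaves s2, s5, s6, s9 unreachable — 4 in total.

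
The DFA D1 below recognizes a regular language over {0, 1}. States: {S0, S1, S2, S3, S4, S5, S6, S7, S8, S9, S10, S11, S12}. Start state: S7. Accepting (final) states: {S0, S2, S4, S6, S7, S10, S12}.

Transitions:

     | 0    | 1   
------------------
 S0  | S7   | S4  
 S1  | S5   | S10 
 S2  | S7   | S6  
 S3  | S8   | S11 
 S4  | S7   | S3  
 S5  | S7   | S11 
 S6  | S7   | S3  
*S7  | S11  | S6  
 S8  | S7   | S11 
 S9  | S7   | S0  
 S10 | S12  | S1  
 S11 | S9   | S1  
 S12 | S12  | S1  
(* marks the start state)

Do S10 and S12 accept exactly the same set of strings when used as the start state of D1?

Yes

Reachable states from the start: {S0,S1,S3,S4,S5,S6,S7,S8,S9,S10,S11,S12}. Unreachable: {S2} — drop them.
Initial partition by acceptance: {S0,S4,S6,S7,S10,S12} | {S1,S3,S5,S8,S9,S11}.
On input 0, block {S0,S4,S6,S7,S10,S12} splits into {S0,S4,S6,S10,S12} and {S7}.
On input 0, block {S0,S4,S6,S10,S12} splits into {S0,S4,S6} and {S10,S12}.
Refine {S0,S4,S6} on symbol 1: members go to different blocks, giving {S4,S6} and {S0}.
On input 0, block {S1,S3,S5,S8,S9,S11} splits into {S1,S3,S11} and {S5,S8,S9}.
Split {S1,S3,S11} by δ(·,1) → {S3,S11} and {S1}.
Split {S3,S11} by δ(·,1) → {S3} and {S11}.
Split {S5,S8,S9} by δ(·,1) → {S5,S8} and {S9}.
The partition is now stable with 9 blocks: {S4,S6} | {S3} | {S7} | {S10,S12} | {S0} | {S5,S8} | {S1} | {S11} | {S9}.
S10 and S12 lie in the same block of the stable partition, so they are equivalent — no string distinguishes them.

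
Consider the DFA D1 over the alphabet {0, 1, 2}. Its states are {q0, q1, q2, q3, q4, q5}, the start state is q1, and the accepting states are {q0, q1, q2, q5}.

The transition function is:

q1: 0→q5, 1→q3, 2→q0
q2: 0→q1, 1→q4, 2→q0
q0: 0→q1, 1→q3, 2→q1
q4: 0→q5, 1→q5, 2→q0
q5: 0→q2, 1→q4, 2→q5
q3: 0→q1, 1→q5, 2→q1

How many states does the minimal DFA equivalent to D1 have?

2

Every state is reachable, so we keep all 6.
P0 = {q0,q1,q2,q5} | {q3,q4}.
The partition is now stable with 2 blocks: {q0,q1,q2,q5} | {q3,q4}.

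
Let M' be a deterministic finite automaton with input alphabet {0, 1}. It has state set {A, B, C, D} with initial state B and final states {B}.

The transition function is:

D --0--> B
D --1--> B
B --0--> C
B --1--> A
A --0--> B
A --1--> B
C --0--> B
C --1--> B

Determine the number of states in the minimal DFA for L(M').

2

States {D} cannot be reached from the start state, so discard them.
P0 = {B} | {A,C}.
The partition is now stable with 2 blocks: {B} | {A,C}.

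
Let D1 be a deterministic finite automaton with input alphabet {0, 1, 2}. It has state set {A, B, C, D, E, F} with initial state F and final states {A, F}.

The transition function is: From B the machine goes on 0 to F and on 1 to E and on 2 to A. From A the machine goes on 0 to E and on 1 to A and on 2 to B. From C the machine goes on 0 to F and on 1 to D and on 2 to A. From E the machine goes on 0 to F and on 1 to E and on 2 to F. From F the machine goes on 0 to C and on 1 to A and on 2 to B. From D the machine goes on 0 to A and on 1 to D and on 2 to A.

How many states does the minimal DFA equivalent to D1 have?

2

All states are reachable from the start state.
Start with accepting vs non-accepting: {A,F} | {B,C,D,E}.
No further refinement is possible. Final partition (2 blocks): {A,F} | {B,C,D,E}.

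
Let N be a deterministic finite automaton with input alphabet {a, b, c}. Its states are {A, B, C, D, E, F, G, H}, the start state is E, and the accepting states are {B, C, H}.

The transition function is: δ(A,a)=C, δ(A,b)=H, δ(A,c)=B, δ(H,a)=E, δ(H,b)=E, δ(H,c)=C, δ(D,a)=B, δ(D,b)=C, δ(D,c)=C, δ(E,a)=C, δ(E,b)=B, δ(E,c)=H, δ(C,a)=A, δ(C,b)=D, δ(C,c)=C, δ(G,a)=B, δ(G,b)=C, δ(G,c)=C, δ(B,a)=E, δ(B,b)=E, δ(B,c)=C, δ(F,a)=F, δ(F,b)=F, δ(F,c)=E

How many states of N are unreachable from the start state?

Starting at E and following transitions, the reachable set is {A, B, C, D, E, H}. That leaves F, G unreachable — 2 in total.

2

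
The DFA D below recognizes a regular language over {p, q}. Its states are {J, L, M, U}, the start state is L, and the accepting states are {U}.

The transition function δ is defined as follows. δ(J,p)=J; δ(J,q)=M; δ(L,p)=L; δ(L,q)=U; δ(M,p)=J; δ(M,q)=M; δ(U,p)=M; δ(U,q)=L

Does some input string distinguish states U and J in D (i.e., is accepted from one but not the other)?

All states are reachable from the start state.
Initial partition by acceptance: {U} | {J,L,M}.
On input q, block {J,L,M} splits into {J,M} and {L}.
The partition is now stable with 3 blocks: {U} | {J,M} | {L}.
U and J end up in different blocks, so they are distinguishable. For instance, the string 'ε' is accepted from only U.

Yes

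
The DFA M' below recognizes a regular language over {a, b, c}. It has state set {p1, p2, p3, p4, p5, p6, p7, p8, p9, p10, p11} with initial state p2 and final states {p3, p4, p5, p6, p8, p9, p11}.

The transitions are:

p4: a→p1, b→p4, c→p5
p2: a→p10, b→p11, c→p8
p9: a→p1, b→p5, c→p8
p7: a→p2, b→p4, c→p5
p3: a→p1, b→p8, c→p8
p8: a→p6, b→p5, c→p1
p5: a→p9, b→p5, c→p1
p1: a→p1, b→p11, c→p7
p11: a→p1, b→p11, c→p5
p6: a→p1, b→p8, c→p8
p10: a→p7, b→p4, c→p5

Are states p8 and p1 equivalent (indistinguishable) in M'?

No

Reachable states from the start: {p1,p2,p4,p5,p6,p7,p8,p9,p10,p11}. Unreachable: {p3} — drop them.
Initial partition by acceptance: {p4,p5,p6,p8,p9,p11} | {p1,p2,p7,p10}.
Split {p4,p5,p6,p8,p9,p11} by δ(·,a) → {p4,p6,p9,p11} and {p5,p8}.
On input b, block {p4,p6,p9,p11} splits into {p4,p11} and {p6,p9}.
On input c, block {p1,p2,p7,p10} splits into {p2,p7,p10} and {p1}.
The partition is now stable with 5 blocks: {p4,p11} | {p2,p7,p10} | {p5,p8} | {p6,p9} | {p1}.
p8 and p1 end up in different blocks, so they are distinguishable. For instance, the string 'ε' is accepted from only p8.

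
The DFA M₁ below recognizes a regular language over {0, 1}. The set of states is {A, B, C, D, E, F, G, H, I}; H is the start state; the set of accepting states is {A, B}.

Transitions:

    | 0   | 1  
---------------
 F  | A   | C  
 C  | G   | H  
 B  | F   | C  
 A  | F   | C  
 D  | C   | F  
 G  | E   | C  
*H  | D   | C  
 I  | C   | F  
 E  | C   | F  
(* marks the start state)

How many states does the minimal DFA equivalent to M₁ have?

5

States {B,I} cannot be reached from the start state, so discard them.
P0 = {A} | {C,D,E,F,G,H}.
Refine {C,D,E,F,G,H} on symbol 0: members go to different blocks, giving {C,D,E,G,H} and {F}.
Refine {C,D,E,G,H} on symbol 1: members go to different blocks, giving {C,G,H} and {D,E}.
Refine {C,G,H} on symbol 0: members go to different blocks, giving {G,H} and {C}.
No further refinement is possible. Final partition (5 blocks): {A} | {G,H} | {F} | {D,E} | {C}.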